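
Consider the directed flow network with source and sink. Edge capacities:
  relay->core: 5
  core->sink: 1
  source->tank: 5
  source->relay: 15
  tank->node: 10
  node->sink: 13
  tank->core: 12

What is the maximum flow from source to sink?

Augment source->tank->node->sink: bottleneck 5. Total 5.
Augment source->relay->core->sink: bottleneck 1. Total 6.
No augmenting path remains in the residual graph.

6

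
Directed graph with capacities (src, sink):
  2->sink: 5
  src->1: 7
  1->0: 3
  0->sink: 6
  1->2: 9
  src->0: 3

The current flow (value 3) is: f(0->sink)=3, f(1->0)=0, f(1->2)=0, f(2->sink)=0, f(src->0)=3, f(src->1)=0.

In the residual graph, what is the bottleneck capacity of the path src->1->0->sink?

3

Residual capacities along the path: src->1: 7, 1->0: 3, 0->sink: 3.
Minimum is 3.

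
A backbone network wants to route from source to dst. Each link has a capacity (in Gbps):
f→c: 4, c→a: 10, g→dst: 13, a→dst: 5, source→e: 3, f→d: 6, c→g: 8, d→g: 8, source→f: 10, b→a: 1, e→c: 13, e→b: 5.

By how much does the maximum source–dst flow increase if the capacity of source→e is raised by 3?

Original max flow = 13.
After raising cap(source→e), augmenting paths through that edge carry 3 more units.
New max flow = 16. Increase = 3.

3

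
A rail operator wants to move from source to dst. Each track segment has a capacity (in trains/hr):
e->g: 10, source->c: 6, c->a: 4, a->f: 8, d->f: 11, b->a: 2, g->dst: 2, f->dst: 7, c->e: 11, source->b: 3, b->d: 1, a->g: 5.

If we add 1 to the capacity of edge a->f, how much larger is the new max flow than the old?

Original max flow = 9.
Edge a->f does not cross the min cut (source side {source}), so extra capacity there cannot help.
New max flow = 9. Increase = 0.

0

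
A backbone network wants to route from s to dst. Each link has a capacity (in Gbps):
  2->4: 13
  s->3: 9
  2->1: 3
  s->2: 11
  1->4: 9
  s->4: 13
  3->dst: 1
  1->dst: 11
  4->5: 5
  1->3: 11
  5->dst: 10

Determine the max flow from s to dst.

9

Augment s->3->dst: bottleneck 1. Total 1.
Augment s->2->1->dst: bottleneck 3. Total 4.
Augment s->4->5->dst: bottleneck 5. Total 9.
No augmenting path remains in the residual graph.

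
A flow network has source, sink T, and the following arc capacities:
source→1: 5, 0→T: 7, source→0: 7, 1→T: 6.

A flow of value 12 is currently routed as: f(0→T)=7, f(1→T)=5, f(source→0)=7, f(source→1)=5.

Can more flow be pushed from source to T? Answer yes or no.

Residual reachable from source: {source}; T is not reachable.
Saturated cut: source→0, source→1 with total capacity 12 = current flow value. Flow is maximum.

No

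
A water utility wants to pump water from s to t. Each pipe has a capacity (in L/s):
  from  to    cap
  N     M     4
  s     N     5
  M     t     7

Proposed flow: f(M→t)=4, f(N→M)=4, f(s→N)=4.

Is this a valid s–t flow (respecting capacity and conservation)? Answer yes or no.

Every edge has 0 ≤ f(e) ≤ cap(e).
At each intermediate node, inflow equals outflow.

Yes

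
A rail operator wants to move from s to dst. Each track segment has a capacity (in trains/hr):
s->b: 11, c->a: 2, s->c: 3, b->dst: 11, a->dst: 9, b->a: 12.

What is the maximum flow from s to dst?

13

Augment s->b->dst: bottleneck 11. Total 11.
Augment s->c->a->dst: bottleneck 2. Total 13.
No augmenting path remains in the residual graph.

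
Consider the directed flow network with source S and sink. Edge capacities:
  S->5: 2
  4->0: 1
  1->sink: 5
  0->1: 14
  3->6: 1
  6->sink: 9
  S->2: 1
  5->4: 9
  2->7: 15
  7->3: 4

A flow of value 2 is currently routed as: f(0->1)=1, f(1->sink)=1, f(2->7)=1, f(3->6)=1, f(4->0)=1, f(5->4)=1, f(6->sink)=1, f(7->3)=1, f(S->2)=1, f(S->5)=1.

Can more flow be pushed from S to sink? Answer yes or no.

Residual reachable from S: {4, 5, S}; sink is not reachable.
Saturated cut: 4->0, S->2 with total capacity 2 = current flow value. Flow is maximum.

No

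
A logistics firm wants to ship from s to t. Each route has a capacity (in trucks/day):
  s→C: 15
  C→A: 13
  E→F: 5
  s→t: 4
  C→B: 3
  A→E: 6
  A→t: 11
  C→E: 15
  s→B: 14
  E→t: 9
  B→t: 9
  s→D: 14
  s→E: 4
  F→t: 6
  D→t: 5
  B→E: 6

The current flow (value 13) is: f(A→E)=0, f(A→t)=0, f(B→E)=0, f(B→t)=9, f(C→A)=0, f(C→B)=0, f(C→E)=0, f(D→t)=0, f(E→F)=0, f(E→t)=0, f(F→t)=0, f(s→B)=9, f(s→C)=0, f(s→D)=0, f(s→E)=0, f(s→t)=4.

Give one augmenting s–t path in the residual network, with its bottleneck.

s→D→t, bottleneck 5

Residual along s→D→t: s→D: 14, D→t: 5.
Bottleneck = min = 5.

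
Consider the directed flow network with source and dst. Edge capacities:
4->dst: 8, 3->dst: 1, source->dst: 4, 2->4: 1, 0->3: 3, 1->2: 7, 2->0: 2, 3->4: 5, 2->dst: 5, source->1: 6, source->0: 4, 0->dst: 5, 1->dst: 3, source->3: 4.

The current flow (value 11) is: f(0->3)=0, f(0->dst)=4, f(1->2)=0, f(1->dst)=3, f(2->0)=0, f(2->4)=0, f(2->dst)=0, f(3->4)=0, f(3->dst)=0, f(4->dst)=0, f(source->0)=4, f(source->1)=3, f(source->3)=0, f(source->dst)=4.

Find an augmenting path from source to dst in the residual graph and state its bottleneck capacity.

source->3->dst, bottleneck 1

Residual along source->3->dst: source->3: 4, 3->dst: 1.
Bottleneck = min = 1.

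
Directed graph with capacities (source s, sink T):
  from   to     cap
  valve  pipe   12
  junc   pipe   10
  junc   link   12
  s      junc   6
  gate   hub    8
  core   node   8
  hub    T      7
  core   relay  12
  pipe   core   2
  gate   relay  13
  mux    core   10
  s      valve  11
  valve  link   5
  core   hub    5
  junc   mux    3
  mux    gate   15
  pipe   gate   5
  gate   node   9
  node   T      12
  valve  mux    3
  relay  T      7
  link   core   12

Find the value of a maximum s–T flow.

17

Augment s->valve->link->core->node->T: bottleneck 5. Total 5.
Augment s->valve->mux->gate->hub->T: bottleneck 3. Total 8.
Augment s->valve->pipe->core->node->T: bottleneck 2. Total 10.
Augment s->valve->pipe->gate->hub->T: bottleneck 1. Total 11.
Augment s->junc->mux->gate->hub->T: bottleneck 3. Total 14.
Augment s->junc->pipe->gate->node->T: bottleneck 3. Total 17.
No augmenting path remains in the residual graph.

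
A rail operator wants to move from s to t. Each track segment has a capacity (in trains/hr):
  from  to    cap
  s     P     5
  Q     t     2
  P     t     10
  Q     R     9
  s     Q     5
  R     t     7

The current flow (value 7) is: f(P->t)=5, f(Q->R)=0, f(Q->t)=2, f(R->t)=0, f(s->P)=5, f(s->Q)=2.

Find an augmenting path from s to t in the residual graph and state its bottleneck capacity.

s->Q->R->t, bottleneck 3

Residual along s->Q->R->t: s->Q: 3, Q->R: 9, R->t: 7.
Bottleneck = min = 3.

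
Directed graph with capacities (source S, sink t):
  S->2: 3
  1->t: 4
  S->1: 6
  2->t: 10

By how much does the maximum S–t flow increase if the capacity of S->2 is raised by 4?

4

Original max flow = 7.
After raising cap(S->2), augmenting paths through that edge carry 4 more units.
New max flow = 11. Increase = 4.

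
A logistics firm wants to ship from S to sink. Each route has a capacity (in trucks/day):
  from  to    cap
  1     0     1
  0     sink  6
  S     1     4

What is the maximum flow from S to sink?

1

Augment S->1->0->sink: bottleneck 1. Total 1.
No augmenting path remains in the residual graph.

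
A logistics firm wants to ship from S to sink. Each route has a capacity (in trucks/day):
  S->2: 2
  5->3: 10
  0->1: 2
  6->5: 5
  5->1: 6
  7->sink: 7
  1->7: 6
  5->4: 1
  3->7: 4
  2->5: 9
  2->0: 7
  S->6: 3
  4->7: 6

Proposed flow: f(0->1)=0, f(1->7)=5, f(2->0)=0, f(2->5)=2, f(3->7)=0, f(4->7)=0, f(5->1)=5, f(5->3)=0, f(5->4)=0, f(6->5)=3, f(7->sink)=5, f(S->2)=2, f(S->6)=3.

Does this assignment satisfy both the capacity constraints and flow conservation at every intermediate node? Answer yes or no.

Every edge has 0 ≤ f(e) ≤ cap(e).
At each intermediate node, inflow equals outflow.

Yes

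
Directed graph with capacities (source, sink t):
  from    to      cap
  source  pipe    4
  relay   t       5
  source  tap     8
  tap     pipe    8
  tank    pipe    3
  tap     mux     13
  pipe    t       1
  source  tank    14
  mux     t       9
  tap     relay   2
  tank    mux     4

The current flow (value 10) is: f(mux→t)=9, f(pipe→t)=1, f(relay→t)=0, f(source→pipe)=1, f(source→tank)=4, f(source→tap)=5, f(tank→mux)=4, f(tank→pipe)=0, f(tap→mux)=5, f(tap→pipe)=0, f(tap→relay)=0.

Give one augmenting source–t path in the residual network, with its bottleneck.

Residual along source→tap→relay→t: source→tap: 3, tap→relay: 2, relay→t: 5.
Bottleneck = min = 2.

source→tap→relay→t, bottleneck 2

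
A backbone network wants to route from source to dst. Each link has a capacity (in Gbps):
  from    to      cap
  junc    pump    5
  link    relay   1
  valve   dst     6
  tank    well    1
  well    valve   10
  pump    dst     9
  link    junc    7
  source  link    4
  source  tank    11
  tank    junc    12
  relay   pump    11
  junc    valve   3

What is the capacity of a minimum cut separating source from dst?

10

Max flow = 10 (via 4 augmenting paths).
In the residual at optimum, the set reachable from source is {junc, link, source, tank}.
Cut edges: tank→well (cap 1), link→relay (cap 1), junc→valve (cap 3), junc→pump (cap 5). Sum = 10.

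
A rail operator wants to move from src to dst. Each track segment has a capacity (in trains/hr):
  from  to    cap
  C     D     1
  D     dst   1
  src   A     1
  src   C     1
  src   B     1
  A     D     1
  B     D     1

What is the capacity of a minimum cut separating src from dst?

Max flow = 1 (via 1 augmenting path).
In the residual at optimum, the set reachable from src is {A, B, C, D, src}.
Cut edges: D→dst (cap 1). Sum = 1.

1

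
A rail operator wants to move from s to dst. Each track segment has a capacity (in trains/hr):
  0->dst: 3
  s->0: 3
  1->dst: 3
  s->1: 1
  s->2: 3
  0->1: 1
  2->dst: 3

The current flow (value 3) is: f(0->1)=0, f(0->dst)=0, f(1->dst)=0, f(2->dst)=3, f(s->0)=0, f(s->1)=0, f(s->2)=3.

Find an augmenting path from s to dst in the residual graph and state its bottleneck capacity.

s->0->dst, bottleneck 3

Residual along s->0->dst: s->0: 3, 0->dst: 3.
Bottleneck = min = 3.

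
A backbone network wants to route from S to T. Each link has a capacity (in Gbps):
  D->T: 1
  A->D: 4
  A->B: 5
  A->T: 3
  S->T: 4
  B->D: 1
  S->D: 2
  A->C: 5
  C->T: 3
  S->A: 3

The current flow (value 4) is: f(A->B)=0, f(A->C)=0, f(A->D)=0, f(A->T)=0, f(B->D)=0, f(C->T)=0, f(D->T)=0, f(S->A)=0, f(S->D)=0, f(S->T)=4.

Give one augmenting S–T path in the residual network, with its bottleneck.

S->A->T, bottleneck 3

Residual along S->A->T: S->A: 3, A->T: 3.
Bottleneck = min = 3.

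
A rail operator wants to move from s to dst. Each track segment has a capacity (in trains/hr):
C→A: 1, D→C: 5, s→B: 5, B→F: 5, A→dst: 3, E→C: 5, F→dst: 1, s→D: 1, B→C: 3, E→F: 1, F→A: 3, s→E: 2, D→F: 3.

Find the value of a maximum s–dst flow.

Augment s→E→F→dst: bottleneck 1. Total 1.
Augment s→E→C→A→dst: bottleneck 1. Total 2.
Augment s→D→F→A→dst: bottleneck 1. Total 3.
Augment s→B→F→A→dst: bottleneck 1. Total 4.
No augmenting path remains in the residual graph.

4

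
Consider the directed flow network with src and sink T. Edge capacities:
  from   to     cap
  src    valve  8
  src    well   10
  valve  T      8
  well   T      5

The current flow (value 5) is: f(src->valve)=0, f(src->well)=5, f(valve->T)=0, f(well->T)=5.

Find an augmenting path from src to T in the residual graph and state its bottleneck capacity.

Residual along src->valve->T: src->valve: 8, valve->T: 8.
Bottleneck = min = 8.

src->valve->T, bottleneck 8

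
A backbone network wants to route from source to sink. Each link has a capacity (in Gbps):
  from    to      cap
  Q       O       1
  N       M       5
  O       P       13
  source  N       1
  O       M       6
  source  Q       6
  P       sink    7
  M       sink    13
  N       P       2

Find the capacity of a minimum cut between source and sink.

2

Max flow = 2 (via 2 augmenting paths).
In the residual at optimum, the set reachable from source is {Q, source}.
Cut edges: source→N (cap 1), Q→O (cap 1). Sum = 2.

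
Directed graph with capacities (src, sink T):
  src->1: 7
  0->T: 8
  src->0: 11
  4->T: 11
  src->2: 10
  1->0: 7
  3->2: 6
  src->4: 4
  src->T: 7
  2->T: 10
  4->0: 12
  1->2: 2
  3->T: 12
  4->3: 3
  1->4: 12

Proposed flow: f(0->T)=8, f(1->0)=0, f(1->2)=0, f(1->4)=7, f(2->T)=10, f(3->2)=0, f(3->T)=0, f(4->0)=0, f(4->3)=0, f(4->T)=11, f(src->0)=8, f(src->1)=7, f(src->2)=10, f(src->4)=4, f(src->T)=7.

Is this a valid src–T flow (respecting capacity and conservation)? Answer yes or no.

Every edge has 0 ≤ f(e) ≤ cap(e).
At each intermediate node, inflow equals outflow.

Yes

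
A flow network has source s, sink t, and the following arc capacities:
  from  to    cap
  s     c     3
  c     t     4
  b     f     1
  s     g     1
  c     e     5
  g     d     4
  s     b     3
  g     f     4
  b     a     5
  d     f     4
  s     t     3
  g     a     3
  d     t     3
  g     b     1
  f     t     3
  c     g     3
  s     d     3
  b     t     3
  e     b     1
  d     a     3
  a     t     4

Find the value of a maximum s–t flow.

13

Augment s→t: bottleneck 3. Total 3.
Augment s→c→t: bottleneck 3. Total 6.
Augment s→d→t: bottleneck 3. Total 9.
Augment s→b→t: bottleneck 3. Total 12.
Augment s→g→f→t: bottleneck 1. Total 13.
No augmenting path remains in the residual graph.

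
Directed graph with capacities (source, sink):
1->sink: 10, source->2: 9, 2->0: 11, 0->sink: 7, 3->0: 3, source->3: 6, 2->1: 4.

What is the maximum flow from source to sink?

11

Augment source->2->1->sink: bottleneck 4. Total 4.
Augment source->2->0->sink: bottleneck 5. Total 9.
Augment source->3->0->sink: bottleneck 2. Total 11.
No augmenting path remains in the residual graph.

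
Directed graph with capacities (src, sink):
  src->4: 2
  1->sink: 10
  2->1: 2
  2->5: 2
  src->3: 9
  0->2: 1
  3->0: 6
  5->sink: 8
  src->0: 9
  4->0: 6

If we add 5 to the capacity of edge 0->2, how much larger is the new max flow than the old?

Original max flow = 1.
After raising cap(0->2), augmenting paths through that edge carry 3 more units.
New max flow = 4. Increase = 3.

3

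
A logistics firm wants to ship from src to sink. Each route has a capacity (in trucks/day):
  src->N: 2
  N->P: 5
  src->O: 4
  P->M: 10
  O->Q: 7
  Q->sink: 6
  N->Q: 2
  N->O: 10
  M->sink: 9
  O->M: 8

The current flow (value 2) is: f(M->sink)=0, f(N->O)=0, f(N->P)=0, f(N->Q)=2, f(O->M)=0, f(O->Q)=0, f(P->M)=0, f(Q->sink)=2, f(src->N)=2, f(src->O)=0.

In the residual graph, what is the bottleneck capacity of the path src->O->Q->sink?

Residual capacities along the path: src->O: 4, O->Q: 7, Q->sink: 4.
Minimum is 4.

4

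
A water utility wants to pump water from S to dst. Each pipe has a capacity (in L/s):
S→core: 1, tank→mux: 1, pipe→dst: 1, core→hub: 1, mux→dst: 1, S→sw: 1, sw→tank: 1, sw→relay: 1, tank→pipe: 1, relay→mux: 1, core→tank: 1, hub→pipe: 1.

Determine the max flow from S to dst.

2

Augment S→core→hub→pipe→dst: bottleneck 1. Total 1.
Augment S→sw→tank→mux→dst: bottleneck 1. Total 2.
No augmenting path remains in the residual graph.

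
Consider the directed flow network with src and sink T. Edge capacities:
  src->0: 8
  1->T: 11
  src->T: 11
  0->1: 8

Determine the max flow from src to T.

Augment src->T: bottleneck 11. Total 11.
Augment src->0->1->T: bottleneck 8. Total 19.
No augmenting path remains in the residual graph.

19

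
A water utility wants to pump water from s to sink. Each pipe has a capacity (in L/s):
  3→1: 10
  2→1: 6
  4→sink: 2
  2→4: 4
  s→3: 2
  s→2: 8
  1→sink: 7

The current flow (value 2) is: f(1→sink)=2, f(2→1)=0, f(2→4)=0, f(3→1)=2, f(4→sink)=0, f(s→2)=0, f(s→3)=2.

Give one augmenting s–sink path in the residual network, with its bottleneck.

s→2→1→sink, bottleneck 5

Residual along s→2→1→sink: s→2: 8, 2→1: 6, 1→sink: 5.
Bottleneck = min = 5.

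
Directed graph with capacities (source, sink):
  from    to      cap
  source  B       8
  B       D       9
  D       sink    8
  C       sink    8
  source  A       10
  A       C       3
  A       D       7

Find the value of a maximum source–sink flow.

11

Augment source→B→D→sink: bottleneck 8. Total 8.
Augment source→A→C→sink: bottleneck 3. Total 11.
No augmenting path remains in the residual graph.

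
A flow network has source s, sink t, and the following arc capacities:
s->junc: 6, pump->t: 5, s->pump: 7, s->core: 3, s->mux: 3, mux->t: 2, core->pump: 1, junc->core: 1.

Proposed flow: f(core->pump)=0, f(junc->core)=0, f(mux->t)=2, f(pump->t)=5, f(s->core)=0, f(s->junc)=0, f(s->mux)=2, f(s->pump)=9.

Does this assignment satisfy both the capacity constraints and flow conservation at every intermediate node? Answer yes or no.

No

Capacity violated on s->pump: flow 9 > capacity 7.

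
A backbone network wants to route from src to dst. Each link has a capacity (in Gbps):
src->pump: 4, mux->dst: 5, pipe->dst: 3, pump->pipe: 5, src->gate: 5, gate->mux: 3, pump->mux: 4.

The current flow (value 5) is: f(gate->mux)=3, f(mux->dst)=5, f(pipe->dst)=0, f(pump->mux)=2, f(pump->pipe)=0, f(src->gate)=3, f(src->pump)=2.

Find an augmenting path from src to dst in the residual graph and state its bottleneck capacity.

src->pump->pipe->dst, bottleneck 2

Residual along src->pump->pipe->dst: src->pump: 2, pump->pipe: 5, pipe->dst: 3.
Bottleneck = min = 2.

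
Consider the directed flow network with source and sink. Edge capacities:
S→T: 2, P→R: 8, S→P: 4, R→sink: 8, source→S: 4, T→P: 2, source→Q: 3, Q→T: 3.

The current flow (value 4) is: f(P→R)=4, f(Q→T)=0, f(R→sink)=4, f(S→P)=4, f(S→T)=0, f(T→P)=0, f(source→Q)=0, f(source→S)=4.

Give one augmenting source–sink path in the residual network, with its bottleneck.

source→Q→T→P→R→sink, bottleneck 2

Residual along source→Q→T→P→R→sink: source→Q: 3, Q→T: 3, T→P: 2, P→R: 4, R→sink: 4.
Bottleneck = min = 2.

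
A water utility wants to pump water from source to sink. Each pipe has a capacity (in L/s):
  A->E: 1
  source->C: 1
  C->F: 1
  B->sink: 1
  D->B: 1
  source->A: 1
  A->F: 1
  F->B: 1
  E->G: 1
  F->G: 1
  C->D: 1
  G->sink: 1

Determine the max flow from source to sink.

2

Augment source->C->D->B->sink: bottleneck 1. Total 1.
Augment source->A->F->G->sink: bottleneck 1. Total 2.
No augmenting path remains in the residual graph.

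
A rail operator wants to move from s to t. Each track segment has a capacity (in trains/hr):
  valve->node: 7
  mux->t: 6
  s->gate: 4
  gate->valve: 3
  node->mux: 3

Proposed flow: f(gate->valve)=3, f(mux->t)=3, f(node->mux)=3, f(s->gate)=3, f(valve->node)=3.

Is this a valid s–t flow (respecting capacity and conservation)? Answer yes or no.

Every edge has 0 ≤ f(e) ≤ cap(e).
At each intermediate node, inflow equals outflow.

Yes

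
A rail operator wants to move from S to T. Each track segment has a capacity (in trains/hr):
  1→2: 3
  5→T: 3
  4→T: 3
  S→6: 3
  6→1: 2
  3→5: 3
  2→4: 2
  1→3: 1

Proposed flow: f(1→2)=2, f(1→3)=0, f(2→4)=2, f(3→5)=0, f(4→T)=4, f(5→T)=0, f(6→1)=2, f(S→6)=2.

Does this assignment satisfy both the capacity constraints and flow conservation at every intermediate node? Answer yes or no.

No

Capacity violated on 4→T: flow 4 > capacity 3.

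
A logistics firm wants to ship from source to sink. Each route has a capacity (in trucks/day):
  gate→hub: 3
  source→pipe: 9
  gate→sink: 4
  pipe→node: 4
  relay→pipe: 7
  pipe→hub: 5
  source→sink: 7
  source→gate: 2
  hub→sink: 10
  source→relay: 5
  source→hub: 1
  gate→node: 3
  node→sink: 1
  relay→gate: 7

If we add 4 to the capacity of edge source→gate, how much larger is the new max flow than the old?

Original max flow = 21.
Even with extra capacity on source→gate, another cut of capacity 21 remains binding.
New max flow = 21. Increase = 0.

0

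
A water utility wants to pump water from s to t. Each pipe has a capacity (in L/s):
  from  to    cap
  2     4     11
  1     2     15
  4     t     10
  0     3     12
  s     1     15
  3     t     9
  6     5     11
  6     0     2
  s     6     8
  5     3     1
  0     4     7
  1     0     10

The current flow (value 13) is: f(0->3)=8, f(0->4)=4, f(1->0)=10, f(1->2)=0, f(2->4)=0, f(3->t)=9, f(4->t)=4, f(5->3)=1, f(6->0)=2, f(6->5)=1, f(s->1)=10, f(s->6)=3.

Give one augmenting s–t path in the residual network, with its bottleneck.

Residual along s->1->2->4->t: s->1: 5, 1->2: 15, 2->4: 11, 4->t: 6.
Bottleneck = min = 5.

s->1->2->4->t, bottleneck 5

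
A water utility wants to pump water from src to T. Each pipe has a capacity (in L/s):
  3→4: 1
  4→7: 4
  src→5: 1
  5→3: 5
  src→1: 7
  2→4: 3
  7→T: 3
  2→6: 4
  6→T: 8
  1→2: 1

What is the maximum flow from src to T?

Augment src→1→2→6→T: bottleneck 1. Total 1.
Augment src→5→3→4→7→T: bottleneck 1. Total 2.
No augmenting path remains in the residual graph.

2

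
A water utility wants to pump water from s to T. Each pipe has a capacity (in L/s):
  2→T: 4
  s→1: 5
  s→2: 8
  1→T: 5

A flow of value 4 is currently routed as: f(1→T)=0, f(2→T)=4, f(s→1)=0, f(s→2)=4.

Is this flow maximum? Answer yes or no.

Residual path s→1→T has bottleneck 5 > 0.
Pushing 5 along it raises the flow to 9, so the given flow is not maximum.

No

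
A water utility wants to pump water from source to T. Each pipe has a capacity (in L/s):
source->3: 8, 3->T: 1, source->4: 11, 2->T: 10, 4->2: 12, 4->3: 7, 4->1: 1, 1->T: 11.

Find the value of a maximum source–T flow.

12

Augment source->3->T: bottleneck 1. Total 1.
Augment source->4->1->T: bottleneck 1. Total 2.
Augment source->4->2->T: bottleneck 10. Total 12.
No augmenting path remains in the residual graph.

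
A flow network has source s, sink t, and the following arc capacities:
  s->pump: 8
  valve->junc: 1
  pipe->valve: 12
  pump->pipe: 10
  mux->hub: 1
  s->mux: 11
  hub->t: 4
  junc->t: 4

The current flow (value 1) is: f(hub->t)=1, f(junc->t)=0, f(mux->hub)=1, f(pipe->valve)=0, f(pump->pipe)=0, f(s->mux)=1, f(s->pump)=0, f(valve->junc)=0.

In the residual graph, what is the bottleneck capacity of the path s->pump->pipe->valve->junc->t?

1

Residual capacities along the path: s->pump: 8, pump->pipe: 10, pipe->valve: 12, valve->junc: 1, junc->t: 4.
Minimum is 1.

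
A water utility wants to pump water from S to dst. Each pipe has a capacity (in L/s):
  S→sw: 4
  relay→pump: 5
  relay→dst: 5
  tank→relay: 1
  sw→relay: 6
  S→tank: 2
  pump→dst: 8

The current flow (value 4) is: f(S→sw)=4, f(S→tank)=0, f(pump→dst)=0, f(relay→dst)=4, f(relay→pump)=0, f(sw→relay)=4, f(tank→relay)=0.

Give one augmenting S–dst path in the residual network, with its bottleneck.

Residual along S→tank→relay→dst: S→tank: 2, tank→relay: 1, relay→dst: 1.
Bottleneck = min = 1.

S→tank→relay→dst, bottleneck 1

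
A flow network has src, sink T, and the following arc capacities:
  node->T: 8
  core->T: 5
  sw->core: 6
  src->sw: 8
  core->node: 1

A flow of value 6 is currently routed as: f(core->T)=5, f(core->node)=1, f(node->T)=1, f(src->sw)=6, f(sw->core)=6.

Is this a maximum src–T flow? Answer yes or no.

Residual reachable from src: {src, sw}; T is not reachable.
Saturated cut: sw->core with total capacity 6 = current flow value. Flow is maximum.

Yes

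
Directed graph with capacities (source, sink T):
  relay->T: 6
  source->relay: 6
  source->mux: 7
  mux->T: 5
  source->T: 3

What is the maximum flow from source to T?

14

Augment source->T: bottleneck 3. Total 3.
Augment source->mux->T: bottleneck 5. Total 8.
Augment source->relay->T: bottleneck 6. Total 14.
No augmenting path remains in the residual graph.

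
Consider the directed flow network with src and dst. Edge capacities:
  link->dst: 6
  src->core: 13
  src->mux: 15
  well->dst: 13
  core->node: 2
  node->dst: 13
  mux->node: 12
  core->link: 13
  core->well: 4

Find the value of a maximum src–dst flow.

23

Augment src->mux->node->dst: bottleneck 12. Total 12.
Augment src->core->link->dst: bottleneck 6. Total 18.
Augment src->core->node->dst: bottleneck 1. Total 19.
Augment src->core->well->dst: bottleneck 4. Total 23.
No augmenting path remains in the residual graph.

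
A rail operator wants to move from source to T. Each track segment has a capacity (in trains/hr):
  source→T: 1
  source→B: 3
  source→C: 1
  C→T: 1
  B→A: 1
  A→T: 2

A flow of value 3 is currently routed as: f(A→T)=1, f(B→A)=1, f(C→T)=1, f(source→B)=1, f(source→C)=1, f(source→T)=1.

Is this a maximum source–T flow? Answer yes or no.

Yes

Residual reachable from source: {B, source}; T is not reachable.
Saturated cut: source→C, source→T, B→A with total capacity 3 = current flow value. Flow is maximum.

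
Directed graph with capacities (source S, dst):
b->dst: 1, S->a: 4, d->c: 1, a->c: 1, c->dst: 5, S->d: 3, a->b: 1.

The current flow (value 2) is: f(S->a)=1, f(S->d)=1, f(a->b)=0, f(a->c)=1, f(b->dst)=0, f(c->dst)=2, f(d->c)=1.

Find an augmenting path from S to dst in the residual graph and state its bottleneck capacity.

S->a->b->dst, bottleneck 1

Residual along S->a->b->dst: S->a: 3, a->b: 1, b->dst: 1.
Bottleneck = min = 1.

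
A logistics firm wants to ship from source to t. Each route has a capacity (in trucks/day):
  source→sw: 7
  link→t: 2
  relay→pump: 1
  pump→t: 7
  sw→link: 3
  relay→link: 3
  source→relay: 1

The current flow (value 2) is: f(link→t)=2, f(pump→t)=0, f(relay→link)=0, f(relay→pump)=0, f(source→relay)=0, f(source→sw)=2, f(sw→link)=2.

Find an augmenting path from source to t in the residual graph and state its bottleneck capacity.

Residual along source→relay→pump→t: source→relay: 1, relay→pump: 1, pump→t: 7.
Bottleneck = min = 1.

source→relay→pump→t, bottleneck 1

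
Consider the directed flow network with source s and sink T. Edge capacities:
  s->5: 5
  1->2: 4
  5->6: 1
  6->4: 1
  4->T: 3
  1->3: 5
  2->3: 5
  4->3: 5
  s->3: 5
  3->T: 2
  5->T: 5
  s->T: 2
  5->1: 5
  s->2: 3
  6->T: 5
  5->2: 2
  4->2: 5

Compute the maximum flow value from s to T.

9

Augment s->T: bottleneck 2. Total 2.
Augment s->5->T: bottleneck 5. Total 7.
Augment s->3->T: bottleneck 2. Total 9.
No augmenting path remains in the residual graph.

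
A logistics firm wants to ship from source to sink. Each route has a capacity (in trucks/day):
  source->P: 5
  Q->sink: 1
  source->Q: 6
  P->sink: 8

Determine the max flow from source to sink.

Augment source->P->sink: bottleneck 5. Total 5.
Augment source->Q->sink: bottleneck 1. Total 6.
No augmenting path remains in the residual graph.

6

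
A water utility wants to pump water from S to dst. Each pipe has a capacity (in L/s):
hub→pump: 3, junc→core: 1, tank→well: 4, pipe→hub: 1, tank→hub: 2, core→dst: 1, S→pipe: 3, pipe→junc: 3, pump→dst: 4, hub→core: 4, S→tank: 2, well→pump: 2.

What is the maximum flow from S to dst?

4

Augment S→tank→well→pump→dst: bottleneck 2. Total 2.
Augment S→pipe→hub→pump→dst: bottleneck 1. Total 3.
Augment S→pipe→junc→core→dst: bottleneck 1. Total 4.
No augmenting path remains in the residual graph.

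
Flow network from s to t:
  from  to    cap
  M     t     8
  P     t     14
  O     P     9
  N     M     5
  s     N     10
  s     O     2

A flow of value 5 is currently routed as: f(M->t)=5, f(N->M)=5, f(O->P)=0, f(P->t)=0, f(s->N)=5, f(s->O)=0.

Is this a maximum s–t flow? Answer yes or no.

Residual path s->O->P->t has bottleneck 2 > 0.
Pushing 2 along it raises the flow to 7, so the given flow is not maximum.

No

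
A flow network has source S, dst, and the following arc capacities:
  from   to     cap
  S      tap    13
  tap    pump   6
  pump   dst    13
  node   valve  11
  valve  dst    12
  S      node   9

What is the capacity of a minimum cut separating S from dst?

15

Max flow = 15 (via 2 augmenting paths).
In the residual at optimum, the set reachable from S is {S, tap}.
Cut edges: tap→pump (cap 6), S→node (cap 9). Sum = 15.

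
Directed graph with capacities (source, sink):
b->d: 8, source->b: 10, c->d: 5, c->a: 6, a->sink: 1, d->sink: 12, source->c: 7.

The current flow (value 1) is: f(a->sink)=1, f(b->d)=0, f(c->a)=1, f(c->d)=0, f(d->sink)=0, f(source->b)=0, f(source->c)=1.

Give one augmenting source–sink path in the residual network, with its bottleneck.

source->c->d->sink, bottleneck 5

Residual along source->c->d->sink: source->c: 6, c->d: 5, d->sink: 12.
Bottleneck = min = 5.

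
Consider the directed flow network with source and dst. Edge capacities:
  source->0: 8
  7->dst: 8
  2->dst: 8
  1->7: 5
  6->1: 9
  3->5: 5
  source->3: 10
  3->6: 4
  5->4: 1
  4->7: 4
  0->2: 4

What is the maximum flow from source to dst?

9

Augment source->0->2->dst: bottleneck 4. Total 4.
Augment source->3->5->4->7->dst: bottleneck 1. Total 5.
Augment source->3->6->1->7->dst: bottleneck 4. Total 9.
No augmenting path remains in the residual graph.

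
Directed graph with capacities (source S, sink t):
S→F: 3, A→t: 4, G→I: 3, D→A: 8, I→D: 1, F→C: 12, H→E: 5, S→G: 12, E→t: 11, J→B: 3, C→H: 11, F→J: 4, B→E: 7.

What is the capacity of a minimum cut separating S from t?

Max flow = 4 (via 2 augmenting paths).
In the residual at optimum, the set reachable from S is {G, I, S}.
Cut edges: I→D (cap 1), S→F (cap 3). Sum = 4.

4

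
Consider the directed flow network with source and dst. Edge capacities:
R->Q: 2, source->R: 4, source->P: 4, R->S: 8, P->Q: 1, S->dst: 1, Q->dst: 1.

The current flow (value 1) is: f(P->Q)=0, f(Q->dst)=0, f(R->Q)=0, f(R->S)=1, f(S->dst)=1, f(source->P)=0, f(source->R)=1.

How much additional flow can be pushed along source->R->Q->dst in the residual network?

1

Residual capacities along the path: source->R: 3, R->Q: 2, Q->dst: 1.
Minimum is 1.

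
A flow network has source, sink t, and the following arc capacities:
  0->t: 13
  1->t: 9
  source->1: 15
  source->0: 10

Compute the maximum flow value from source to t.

Augment source->1->t: bottleneck 9. Total 9.
Augment source->0->t: bottleneck 10. Total 19.
No augmenting path remains in the residual graph.

19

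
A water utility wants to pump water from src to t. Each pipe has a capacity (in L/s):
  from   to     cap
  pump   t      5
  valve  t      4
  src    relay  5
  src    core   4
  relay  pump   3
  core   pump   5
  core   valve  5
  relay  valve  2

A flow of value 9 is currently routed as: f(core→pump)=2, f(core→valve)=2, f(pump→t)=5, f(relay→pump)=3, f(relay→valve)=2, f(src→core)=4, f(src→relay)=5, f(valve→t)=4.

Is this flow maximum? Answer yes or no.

Residual reachable from src: {src}; t is not reachable.
Saturated cut: src→core, src→relay with total capacity 9 = current flow value. Flow is maximum.

Yes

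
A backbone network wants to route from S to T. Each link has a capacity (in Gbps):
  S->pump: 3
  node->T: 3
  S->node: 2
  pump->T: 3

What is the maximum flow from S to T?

Augment S->node->T: bottleneck 2. Total 2.
Augment S->pump->T: bottleneck 3. Total 5.
No augmenting path remains in the residual graph.

5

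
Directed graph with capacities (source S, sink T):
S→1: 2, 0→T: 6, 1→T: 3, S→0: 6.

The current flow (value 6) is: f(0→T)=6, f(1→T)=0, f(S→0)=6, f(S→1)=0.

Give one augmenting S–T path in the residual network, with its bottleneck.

S→1→T, bottleneck 2

Residual along S→1→T: S→1: 2, 1→T: 3.
Bottleneck = min = 2.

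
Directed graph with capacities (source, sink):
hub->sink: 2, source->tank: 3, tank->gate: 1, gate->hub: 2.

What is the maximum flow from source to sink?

Augment source->tank->gate->hub->sink: bottleneck 1. Total 1.
No augmenting path remains in the residual graph.

1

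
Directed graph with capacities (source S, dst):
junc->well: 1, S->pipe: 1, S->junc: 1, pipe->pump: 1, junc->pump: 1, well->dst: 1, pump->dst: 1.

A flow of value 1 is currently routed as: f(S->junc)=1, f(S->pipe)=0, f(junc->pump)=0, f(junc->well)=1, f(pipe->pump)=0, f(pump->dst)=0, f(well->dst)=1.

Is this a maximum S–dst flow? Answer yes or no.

No

Residual path S->pipe->pump->dst has bottleneck 1 > 0.
Pushing 1 along it raises the flow to 2, so the given flow is not maximum.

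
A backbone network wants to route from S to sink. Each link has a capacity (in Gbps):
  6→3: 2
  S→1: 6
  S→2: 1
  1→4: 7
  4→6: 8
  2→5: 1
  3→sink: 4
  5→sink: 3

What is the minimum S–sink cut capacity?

3

Max flow = 3 (via 2 augmenting paths).
In the residual at optimum, the set reachable from S is {1, 4, 6, S}.
Cut edges: 6→3 (cap 2), S→2 (cap 1). Sum = 3.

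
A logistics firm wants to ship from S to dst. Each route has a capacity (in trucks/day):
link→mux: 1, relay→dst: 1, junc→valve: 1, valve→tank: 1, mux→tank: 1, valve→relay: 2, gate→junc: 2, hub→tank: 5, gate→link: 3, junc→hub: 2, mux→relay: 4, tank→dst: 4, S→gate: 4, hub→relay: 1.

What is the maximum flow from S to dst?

3

Augment S→gate→link→mux→tank→dst: bottleneck 1. Total 1.
Augment S→gate→junc→hub→relay→dst: bottleneck 1. Total 2.
Augment S→gate→junc→hub→tank→dst: bottleneck 1. Total 3.
No augmenting path remains in the residual graph.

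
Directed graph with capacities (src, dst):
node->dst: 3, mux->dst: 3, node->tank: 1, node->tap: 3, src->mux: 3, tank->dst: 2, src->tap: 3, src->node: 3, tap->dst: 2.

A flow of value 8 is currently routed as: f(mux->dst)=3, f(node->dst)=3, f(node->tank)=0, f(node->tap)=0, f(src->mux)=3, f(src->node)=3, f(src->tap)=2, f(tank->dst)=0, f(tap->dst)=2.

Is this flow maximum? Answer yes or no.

Residual reachable from src: {src, tap}; dst is not reachable.
Saturated cut: src->node, src->mux, tap->dst with total capacity 8 = current flow value. Flow is maximum.

Yes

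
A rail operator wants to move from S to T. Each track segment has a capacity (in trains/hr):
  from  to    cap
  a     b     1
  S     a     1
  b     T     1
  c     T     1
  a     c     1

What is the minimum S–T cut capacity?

1

Max flow = 1 (via 1 augmenting path).
In the residual at optimum, the set reachable from S is {S}.
Cut edges: S→a (cap 1). Sum = 1.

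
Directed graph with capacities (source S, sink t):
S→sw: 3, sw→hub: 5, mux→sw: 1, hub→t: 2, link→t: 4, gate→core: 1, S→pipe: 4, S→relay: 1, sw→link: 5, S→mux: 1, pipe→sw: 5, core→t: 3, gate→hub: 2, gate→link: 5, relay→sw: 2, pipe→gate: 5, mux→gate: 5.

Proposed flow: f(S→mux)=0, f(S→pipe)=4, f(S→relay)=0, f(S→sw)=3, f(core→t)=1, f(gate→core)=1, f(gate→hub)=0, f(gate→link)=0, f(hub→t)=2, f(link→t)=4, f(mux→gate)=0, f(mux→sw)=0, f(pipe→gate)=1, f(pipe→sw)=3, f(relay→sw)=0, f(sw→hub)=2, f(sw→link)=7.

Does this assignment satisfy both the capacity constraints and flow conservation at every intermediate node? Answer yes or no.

No

Capacity violated on sw→link: flow 7 > capacity 5.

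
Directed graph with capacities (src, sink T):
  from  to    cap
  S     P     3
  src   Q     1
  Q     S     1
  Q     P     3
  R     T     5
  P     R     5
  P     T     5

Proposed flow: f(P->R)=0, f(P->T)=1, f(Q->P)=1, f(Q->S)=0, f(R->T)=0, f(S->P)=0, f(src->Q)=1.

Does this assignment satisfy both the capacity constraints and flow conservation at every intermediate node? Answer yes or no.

Yes

Every edge has 0 ≤ f(e) ≤ cap(e).
At each intermediate node, inflow equals outflow.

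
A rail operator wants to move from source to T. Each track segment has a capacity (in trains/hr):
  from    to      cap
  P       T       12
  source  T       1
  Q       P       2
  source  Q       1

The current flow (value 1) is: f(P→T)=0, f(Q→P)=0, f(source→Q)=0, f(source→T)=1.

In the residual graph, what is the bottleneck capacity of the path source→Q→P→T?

1

Residual capacities along the path: source→Q: 1, Q→P: 2, P→T: 12.
Minimum is 1.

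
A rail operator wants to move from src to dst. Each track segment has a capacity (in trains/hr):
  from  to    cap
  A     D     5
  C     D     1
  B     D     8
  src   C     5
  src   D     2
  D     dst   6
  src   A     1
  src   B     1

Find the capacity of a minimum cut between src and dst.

5

Max flow = 5 (via 4 augmenting paths).
In the residual at optimum, the set reachable from src is {C, src}.
Cut edges: src→B (cap 1), src→A (cap 1), src→D (cap 2), C→D (cap 1). Sum = 5.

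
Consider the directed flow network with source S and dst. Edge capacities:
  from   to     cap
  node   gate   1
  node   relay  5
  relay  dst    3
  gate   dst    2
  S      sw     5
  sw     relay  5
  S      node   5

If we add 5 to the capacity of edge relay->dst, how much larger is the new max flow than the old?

5

Original max flow = 4.
After raising cap(relay->dst), augmenting paths through that edge carry 5 more units.
New max flow = 9. Increase = 5.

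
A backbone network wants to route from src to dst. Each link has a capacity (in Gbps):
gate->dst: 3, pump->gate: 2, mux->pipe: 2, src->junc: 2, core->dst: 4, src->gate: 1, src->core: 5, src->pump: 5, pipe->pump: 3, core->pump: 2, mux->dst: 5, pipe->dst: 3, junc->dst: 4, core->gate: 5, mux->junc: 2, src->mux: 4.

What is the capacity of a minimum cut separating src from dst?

Max flow = 13 (via 6 augmenting paths).
In the residual at optimum, the set reachable from src is {core, gate, pump, src}.
Cut edges: src->mux (cap 4), src->junc (cap 2), core->dst (cap 4), gate->dst (cap 3). Sum = 13.

13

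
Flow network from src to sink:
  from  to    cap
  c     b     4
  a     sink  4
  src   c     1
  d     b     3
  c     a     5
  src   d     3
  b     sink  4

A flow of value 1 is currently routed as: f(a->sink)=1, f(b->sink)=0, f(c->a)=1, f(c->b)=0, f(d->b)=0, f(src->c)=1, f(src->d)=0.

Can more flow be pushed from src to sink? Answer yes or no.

Yes

Residual path src->d->b->sink has bottleneck 3 > 0.
Pushing 3 along it raises the flow to 4, so the given flow is not maximum.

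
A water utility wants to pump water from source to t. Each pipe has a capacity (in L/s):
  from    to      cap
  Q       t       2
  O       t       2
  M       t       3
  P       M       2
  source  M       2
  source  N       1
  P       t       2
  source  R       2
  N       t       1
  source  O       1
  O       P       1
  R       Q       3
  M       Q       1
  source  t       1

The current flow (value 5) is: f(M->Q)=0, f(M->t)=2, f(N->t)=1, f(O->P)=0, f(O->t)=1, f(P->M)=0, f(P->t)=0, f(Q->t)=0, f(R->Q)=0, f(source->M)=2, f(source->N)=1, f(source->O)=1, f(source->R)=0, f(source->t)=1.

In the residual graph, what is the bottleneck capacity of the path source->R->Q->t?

Residual capacities along the path: source->R: 2, R->Q: 3, Q->t: 2.
Minimum is 2.

2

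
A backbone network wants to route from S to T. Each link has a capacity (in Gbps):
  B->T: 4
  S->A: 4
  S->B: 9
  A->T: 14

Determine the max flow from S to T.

Augment S->A->T: bottleneck 4. Total 4.
Augment S->B->T: bottleneck 4. Total 8.
No augmenting path remains in the residual graph.

8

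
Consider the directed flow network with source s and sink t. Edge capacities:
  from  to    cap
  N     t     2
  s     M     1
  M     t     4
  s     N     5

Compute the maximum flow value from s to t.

3

Augment s->M->t: bottleneck 1. Total 1.
Augment s->N->t: bottleneck 2. Total 3.
No augmenting path remains in the residual graph.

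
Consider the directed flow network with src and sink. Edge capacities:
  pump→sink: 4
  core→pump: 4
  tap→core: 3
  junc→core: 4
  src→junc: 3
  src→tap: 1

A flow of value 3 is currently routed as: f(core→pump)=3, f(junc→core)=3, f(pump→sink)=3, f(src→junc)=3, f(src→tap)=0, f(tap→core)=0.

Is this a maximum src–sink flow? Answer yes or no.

No

Residual path src→tap→core→pump→sink has bottleneck 1 > 0.
Pushing 1 along it raises the flow to 4, so the given flow is not maximum.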